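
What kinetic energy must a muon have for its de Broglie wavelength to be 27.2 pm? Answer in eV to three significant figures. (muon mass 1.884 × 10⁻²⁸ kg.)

KE = 9.83 eV

p = h/λ = 6.626 × 10⁻³⁴ / 2.720 × 10⁻¹¹ = 2.436 × 10⁻²³ kg·m/s.
KE = p²/(2m) = (2.436 × 10⁻²³)² / (2 × 1.884 × 10⁻²⁸) = 1.575 × 10⁻¹⁸ J = 9.83 eV.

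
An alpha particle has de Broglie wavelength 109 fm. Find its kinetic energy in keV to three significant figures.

KE = 17.4 keV

p = h/λ = 6.626 × 10⁻³⁴ / 1.090 × 10⁻¹³ = 6.079 × 10⁻²¹ kg·m/s.
KE = p²/(2m) = (6.079 × 10⁻²¹)² / (2 × 6.645 × 10⁻²⁷) = 2.781 × 10⁻¹⁵ J = 17.4 keV.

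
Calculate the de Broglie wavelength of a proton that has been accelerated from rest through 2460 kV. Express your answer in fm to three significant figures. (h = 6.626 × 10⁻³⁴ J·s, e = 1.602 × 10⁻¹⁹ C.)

λ = 18.2 fm

KE = eV = 1.602 × 10⁻¹⁹ × 2.460 × 10⁶ = 3.941 × 10⁻¹³ J.
p = √(2mKE) = √(2 × 1.673 × 10⁻²⁷ × 3.941 × 10⁻¹³) = 3.631 × 10⁻²⁰ kg·m/s.
λ = h/p = 6.626 × 10⁻³⁴ / 3.631 × 10⁻²⁰ = 1.82 × 10⁻¹⁴ m = 18.2 fm.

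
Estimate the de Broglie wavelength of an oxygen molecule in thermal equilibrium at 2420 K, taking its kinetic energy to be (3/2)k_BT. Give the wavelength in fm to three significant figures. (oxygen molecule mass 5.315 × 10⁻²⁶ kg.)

λ = 9080 fm

KE = (3/2)k_BT = 1.5 × 1.381 × 10⁻²³ × 2420 = 5.013 × 10⁻²⁰ J.
p = √(2mKE) = √(2 × 5.315 × 10⁻²⁶ × 5.013 × 10⁻²⁰) = 7.300 × 10⁻²³ kg·m/s.
λ = h/p = 9.08 × 10⁻¹² m = 9080 fm.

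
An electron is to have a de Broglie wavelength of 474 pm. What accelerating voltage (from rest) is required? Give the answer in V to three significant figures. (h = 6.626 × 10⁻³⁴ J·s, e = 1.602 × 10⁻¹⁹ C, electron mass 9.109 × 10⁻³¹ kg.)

V = 6.70 V

p = h/λ = 6.626 × 10⁻³⁴ / 4.740 × 10⁻¹⁰ = 1.398 × 10⁻²⁴ kg·m/s.
KE = p²/(2m) = 1.073 × 10⁻¹⁸ J.
V = KE/e = 1.073 × 10⁻¹⁸ / (1.602 × 10⁻¹⁹) = 6.70 V.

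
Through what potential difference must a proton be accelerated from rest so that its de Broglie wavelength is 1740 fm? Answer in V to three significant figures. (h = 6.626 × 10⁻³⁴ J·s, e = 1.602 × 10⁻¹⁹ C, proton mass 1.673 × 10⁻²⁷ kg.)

V = 271 V

p = h/λ = 6.626 × 10⁻³⁴ / 1.740 × 10⁻¹² = 3.808 × 10⁻²² kg·m/s.
KE = p²/(2m) = 4.334 × 10⁻¹⁷ J.
V = KE/e = 4.334 × 10⁻¹⁷ / (1.602 × 10⁻¹⁹) = 271 V.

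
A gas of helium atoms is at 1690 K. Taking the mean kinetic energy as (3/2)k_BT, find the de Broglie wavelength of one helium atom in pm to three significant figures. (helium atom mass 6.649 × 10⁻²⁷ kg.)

λ = 30.7 pm

KE = (3/2)k_BT = 1.5 × 1.381 × 10⁻²³ × 1690 = 3.501 × 10⁻²⁰ J.
p = √(2mKE) = √(2 × 6.649 × 10⁻²⁷ × 3.501 × 10⁻²⁰) = 2.158 × 10⁻²³ kg·m/s.
λ = h/p = 3.07 × 10⁻¹¹ m = 30.7 pm.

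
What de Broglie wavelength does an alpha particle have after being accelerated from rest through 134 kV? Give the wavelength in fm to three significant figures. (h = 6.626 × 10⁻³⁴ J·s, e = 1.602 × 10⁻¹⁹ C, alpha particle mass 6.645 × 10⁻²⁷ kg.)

λ = 27.7 fm

KE = 2eV = 2 × 1.602 × 10⁻¹⁹ × 1.340 × 10⁵ = 4.293 × 10⁻¹⁴ J.
p = √(2mKE) = √(2 × 6.645 × 10⁻²⁷ × 4.293 × 10⁻¹⁴) = 2.389 × 10⁻²⁰ kg·m/s.
λ = h/p = 6.626 × 10⁻³⁴ / 2.389 × 10⁻²⁰ = 2.77 × 10⁻¹⁴ m = 27.7 fm.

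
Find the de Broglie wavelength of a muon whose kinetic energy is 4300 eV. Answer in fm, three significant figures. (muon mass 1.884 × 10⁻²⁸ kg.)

KE = 4300 eV = 6.889 × 10⁻¹⁶ J.
p = √(2mKE) = √(2 × 1.884 × 10⁻²⁸ × 6.889 × 10⁻¹⁶) = 5.095 × 10⁻²² kg·m/s.
λ = h/p = 6.626 × 10⁻³⁴ / 5.095 × 10⁻²² = 1.30 × 10⁻¹² m = 1300 fm.

λ = 1300 fm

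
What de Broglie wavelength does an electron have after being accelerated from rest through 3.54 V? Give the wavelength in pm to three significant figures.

KE = eV = 1.602 × 10⁻¹⁹ × 3.540 = 5.671 × 10⁻¹⁹ J.
p = √(2mKE) = √(2 × 9.109 × 10⁻³¹ × 5.671 × 10⁻¹⁹) = 1.016 × 10⁻²⁴ kg·m/s.
λ = h/p = 6.626 × 10⁻³⁴ / 1.016 × 10⁻²⁴ = 6.52 × 10⁻¹⁰ m = 652 pm.

λ = 652 pm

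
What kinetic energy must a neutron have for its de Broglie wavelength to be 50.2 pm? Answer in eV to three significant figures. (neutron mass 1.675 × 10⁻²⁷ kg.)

p = h/λ = 6.626 × 10⁻³⁴ / 5.020 × 10⁻¹¹ = 1.320 × 10⁻²³ kg·m/s.
KE = p²/(2m) = (1.320 × 10⁻²³)² / (2 × 1.675 × 10⁻²⁷) = 5.201 × 10⁻²⁰ J = 0.325 eV.

KE = 0.325 eV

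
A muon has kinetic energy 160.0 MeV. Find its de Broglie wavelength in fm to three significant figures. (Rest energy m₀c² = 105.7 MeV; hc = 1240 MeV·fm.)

λ = 5.09 fm

Total energy E = KE + m₀c² = 160.0 + 105.7 = 265.7 MeV.
(pc)² = E² − (m₀c²)² = (265.7)² − (105.7)² = 5.942 × 10⁴ MeV², so pc = 243.8 MeV.
λ = hc/(pc) = 1240 MeV·fm / 243.8 MeV = 5.09 fm.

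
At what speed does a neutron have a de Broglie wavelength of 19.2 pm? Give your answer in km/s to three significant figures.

v = 20.6 km/s

p = h/λ = 6.626 × 10⁻³⁴ / 1.920 × 10⁻¹¹ = 3.451 × 10⁻²³ kg·m/s.
v = p/m = 3.451 × 10⁻²³ / 1.675 × 10⁻²⁷ = 2.06 × 10⁴ m/s = 20.6 km/s.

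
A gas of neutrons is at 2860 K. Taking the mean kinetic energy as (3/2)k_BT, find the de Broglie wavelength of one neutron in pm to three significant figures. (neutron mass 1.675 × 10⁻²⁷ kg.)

λ = 47.0 pm

KE = (3/2)k_BT = 1.5 × 1.381 × 10⁻²³ × 2860 = 5.924 × 10⁻²⁰ J.
p = √(2mKE) = √(2 × 1.675 × 10⁻²⁷ × 5.924 × 10⁻²⁰) = 1.409 × 10⁻²³ kg·m/s.
λ = h/p = 4.70 × 10⁻¹¹ m = 47.0 pm.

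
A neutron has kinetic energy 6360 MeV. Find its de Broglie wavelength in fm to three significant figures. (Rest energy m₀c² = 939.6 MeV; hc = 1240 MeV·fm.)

Total energy E = KE + m₀c² = 6360 + 939.6 = 7299.6 MeV.
(pc)² = E² − (m₀c²)² = (7299.6)² − (939.6)² = 5.240 × 10⁷ MeV², so pc = 7239 MeV.
λ = hc/(pc) = 1240 MeV·fm / 7239 MeV = 0.171 fm.

λ = 0.171 fm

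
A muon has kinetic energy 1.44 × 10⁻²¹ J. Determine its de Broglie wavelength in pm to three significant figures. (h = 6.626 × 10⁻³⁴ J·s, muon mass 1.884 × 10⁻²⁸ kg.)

p = √(2mKE) = √(2 × 1.884 × 10⁻²⁸ × 1.440 × 10⁻²¹) = 7.366 × 10⁻²⁵ kg·m/s.
λ = h/p = 6.626 × 10⁻³⁴ / 7.366 × 10⁻²⁵ = 9.00 × 10⁻¹⁰ m = 900 pm.

λ = 900 pm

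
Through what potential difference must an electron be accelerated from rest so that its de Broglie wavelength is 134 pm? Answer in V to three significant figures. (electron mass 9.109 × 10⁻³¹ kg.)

V = 83.8 V

p = h/λ = 6.626 × 10⁻³⁴ / 1.340 × 10⁻¹⁰ = 4.945 × 10⁻²⁴ kg·m/s.
KE = p²/(2m) = 1.342 × 10⁻¹⁷ J.
V = KE/e = 1.342 × 10⁻¹⁷ / (1.602 × 10⁻¹⁹) = 83.8 V.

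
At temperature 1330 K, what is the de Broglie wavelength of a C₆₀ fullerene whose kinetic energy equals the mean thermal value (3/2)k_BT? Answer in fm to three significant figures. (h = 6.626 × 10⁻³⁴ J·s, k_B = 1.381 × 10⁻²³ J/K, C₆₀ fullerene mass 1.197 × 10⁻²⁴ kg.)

KE = (3/2)k_BT = 1.5 × 1.381 × 10⁻²³ × 1330 = 2.755 × 10⁻²⁰ J.
p = √(2mKE) = √(2 × 1.197 × 10⁻²⁴ × 2.755 × 10⁻²⁰) = 2.568 × 10⁻²² kg·m/s.
λ = h/p = 2.58 × 10⁻¹² m = 2580 fm.

λ = 2580 fm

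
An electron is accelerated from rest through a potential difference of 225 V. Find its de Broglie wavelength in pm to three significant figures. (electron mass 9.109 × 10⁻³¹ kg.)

λ = 81.8 pm

KE = eV = 1.602 × 10⁻¹⁹ × 225.0 = 3.605 × 10⁻¹⁷ J.
p = √(2mKE) = √(2 × 9.109 × 10⁻³¹ × 3.605 × 10⁻¹⁷) = 8.104 × 10⁻²⁴ kg·m/s.
λ = h/p = 6.626 × 10⁻³⁴ / 8.104 × 10⁻²⁴ = 8.18 × 10⁻¹¹ m = 81.8 pm.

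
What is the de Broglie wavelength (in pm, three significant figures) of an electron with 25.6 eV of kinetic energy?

KE = 25.6 eV = 4.101 × 10⁻¹⁸ J.
p = √(2mKE) = √(2 × 9.109 × 10⁻³¹ × 4.101 × 10⁻¹⁸) = 2.733 × 10⁻²⁴ kg·m/s.
λ = h/p = 6.626 × 10⁻³⁴ / 2.733 × 10⁻²⁴ = 2.42 × 10⁻¹⁰ m = 242 pm.

λ = 242 pm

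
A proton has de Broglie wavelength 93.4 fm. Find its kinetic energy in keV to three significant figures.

KE = 93.9 keV

p = h/λ = 6.626 × 10⁻³⁴ / 9.340 × 10⁻¹⁴ = 7.094 × 10⁻²¹ kg·m/s.
KE = p²/(2m) = (7.094 × 10⁻²¹)² / (2 × 1.673 × 10⁻²⁷) = 1.504 × 10⁻¹⁴ J = 93.9 keV.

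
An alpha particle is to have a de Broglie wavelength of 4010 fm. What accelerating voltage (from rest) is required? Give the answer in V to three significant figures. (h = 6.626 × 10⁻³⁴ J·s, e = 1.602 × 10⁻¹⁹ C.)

p = h/λ = 6.626 × 10⁻³⁴ / 4.010 × 10⁻¹² = 1.652 × 10⁻²² kg·m/s.
KE = p²/(2m) = 2.054 × 10⁻¹⁸ J.
V = KE/2e = 2.054 × 10⁻¹⁸ / (2 × 1.602 × 10⁻¹⁹) = 6.41 V.

V = 6.41 V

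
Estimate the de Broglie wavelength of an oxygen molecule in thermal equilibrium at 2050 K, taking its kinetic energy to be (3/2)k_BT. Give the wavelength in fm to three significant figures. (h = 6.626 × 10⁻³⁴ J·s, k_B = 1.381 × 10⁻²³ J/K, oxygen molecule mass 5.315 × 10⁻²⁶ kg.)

λ = 9860 fm

KE = (3/2)k_BT = 1.5 × 1.381 × 10⁻²³ × 2050 = 4.247 × 10⁻²⁰ J.
p = √(2mKE) = √(2 × 5.315 × 10⁻²⁶ × 4.247 × 10⁻²⁰) = 6.719 × 10⁻²³ kg·m/s.
λ = h/p = 9.86 × 10⁻¹² m = 9860 fm.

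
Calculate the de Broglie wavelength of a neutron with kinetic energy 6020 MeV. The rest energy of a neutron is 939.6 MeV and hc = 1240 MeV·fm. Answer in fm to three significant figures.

Total energy E = KE + m₀c² = 6020 + 939.6 = 6959.6 MeV.
(pc)² = E² − (m₀c²)² = (6959.6)² − (939.6)² = 4.755 × 10⁷ MeV², so pc = 6896 MeV.
λ = hc/(pc) = 1240 MeV·fm / 6896 MeV = 0.180 fm.

λ = 0.180 fm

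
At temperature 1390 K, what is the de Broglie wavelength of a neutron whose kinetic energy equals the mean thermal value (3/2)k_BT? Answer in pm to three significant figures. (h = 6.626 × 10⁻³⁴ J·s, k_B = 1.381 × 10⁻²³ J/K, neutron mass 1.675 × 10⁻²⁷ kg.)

KE = (3/2)k_BT = 1.5 × 1.381 × 10⁻²³ × 1390 = 2.879 × 10⁻²⁰ J.
p = √(2mKE) = √(2 × 1.675 × 10⁻²⁷ × 2.879 × 10⁻²⁰) = 9.821 × 10⁻²⁴ kg·m/s.
λ = h/p = 6.75 × 10⁻¹¹ m = 67.5 pm.

λ = 67.5 pm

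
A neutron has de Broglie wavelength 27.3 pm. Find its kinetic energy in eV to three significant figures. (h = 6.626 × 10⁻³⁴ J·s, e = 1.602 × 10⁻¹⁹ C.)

p = h/λ = 6.626 × 10⁻³⁴ / 2.730 × 10⁻¹¹ = 2.427 × 10⁻²³ kg·m/s.
KE = p²/(2m) = (2.427 × 10⁻²³)² / (2 × 1.675 × 10⁻²⁷) = 1.758 × 10⁻¹⁹ J = 1.10 eV.

KE = 1.10 eV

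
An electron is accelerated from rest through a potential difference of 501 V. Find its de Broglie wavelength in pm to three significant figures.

KE = eV = 1.602 × 10⁻¹⁹ × 501.0 = 8.026 × 10⁻¹⁷ J.
p = √(2mKE) = √(2 × 9.109 × 10⁻³¹ × 8.026 × 10⁻¹⁷) = 1.209 × 10⁻²³ kg·m/s.
λ = h/p = 6.626 × 10⁻³⁴ / 1.209 × 10⁻²³ = 5.48 × 10⁻¹¹ m = 54.8 pm.

λ = 54.8 pm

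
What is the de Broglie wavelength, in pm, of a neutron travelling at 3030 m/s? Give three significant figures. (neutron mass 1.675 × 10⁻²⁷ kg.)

λ = 131 pm

p = mv = 1.675 × 10⁻²⁷ × 3030 = 5.075 × 10⁻²⁴ kg·m/s.
λ = h/p = 6.626 × 10⁻³⁴ / 5.075 × 10⁻²⁴ = 1.31 × 10⁻¹⁰ m = 131 pm.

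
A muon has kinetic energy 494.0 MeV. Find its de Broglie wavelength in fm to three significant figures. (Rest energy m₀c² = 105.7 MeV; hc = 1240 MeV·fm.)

λ = 2.10 fm

Total energy E = KE + m₀c² = 494.0 + 105.7 = 599.7 MeV.
(pc)² = E² − (m₀c²)² = (599.7)² − (105.7)² = 3.485 × 10⁵ MeV², so pc = 590.3 MeV.
λ = hc/(pc) = 1240 MeV·fm / 590.3 MeV = 2.10 fm.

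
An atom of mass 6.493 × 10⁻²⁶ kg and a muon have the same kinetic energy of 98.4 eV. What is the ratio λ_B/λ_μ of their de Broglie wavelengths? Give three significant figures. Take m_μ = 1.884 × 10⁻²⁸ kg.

At fixed KE, p = √(2mKE) so λ = h/p ∝ 1/√m.
λ_B/λ_μ = √(m_μ/m_B) = √(1.884 × 10⁻²⁸/6.493 × 10⁻²⁶) = √(2.902 × 10⁻³) = 0.0539.

λ_B/λ_μ = 0.0539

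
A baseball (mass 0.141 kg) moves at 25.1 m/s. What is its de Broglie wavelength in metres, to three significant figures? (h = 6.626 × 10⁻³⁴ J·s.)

p = mv = 0.141 × 25.1 = 3.539 kg·m/s.
λ = h/p = 6.626 × 10⁻³⁴ / 3.539 = 1.87 × 10⁻³⁴ m.

λ = 1.87 × 10⁻³⁴ m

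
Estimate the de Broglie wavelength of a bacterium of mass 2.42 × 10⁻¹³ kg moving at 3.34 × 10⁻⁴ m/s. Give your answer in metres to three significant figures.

λ = 8.20 × 10⁻¹⁸ m

p = mv = 2.42 × 10⁻¹³ × 3.34 × 10⁻⁴ = 8.083 × 10⁻¹⁷ kg·m/s.
λ = h/p = 6.626 × 10⁻³⁴ / 8.083 × 10⁻¹⁷ = 8.20 × 10⁻¹⁸ m.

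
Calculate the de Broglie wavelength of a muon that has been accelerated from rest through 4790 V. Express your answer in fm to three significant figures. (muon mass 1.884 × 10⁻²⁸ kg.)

KE = eV = 1.602 × 10⁻¹⁹ × 4790 = 7.674 × 10⁻¹⁶ J.
p = √(2mKE) = √(2 × 1.884 × 10⁻²⁸ × 7.674 × 10⁻¹⁶) = 5.377 × 10⁻²² kg·m/s.
λ = h/p = 6.626 × 10⁻³⁴ / 5.377 × 10⁻²² = 1.23 × 10⁻¹² m = 1230 fm.

λ = 1230 fm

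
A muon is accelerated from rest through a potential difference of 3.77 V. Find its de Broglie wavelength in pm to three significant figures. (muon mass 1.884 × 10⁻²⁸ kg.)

KE = eV = 1.602 × 10⁻¹⁹ × 3.770 = 6.040 × 10⁻¹⁹ J.
p = √(2mKE) = √(2 × 1.884 × 10⁻²⁸ × 6.040 × 10⁻¹⁹) = 1.509 × 10⁻²³ kg·m/s.
λ = h/p = 6.626 × 10⁻³⁴ / 1.509 × 10⁻²³ = 4.39 × 10⁻¹¹ m = 43.9 pm.

λ = 43.9 pm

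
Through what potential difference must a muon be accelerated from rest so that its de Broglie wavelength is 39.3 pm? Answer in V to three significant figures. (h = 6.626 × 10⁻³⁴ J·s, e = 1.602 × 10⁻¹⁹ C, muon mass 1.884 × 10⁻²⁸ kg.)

p = h/λ = 6.626 × 10⁻³⁴ / 3.930 × 10⁻¹¹ = 1.686 × 10⁻²³ kg·m/s.
KE = p²/(2m) = 7.544 × 10⁻¹⁹ J.
V = KE/e = 7.544 × 10⁻¹⁹ / (1.602 × 10⁻¹⁹) = 4.71 V.

V = 4.71 V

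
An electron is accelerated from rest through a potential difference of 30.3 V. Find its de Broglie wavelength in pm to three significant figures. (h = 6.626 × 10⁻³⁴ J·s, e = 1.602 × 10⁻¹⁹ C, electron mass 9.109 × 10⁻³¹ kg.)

KE = eV = 1.602 × 10⁻¹⁹ × 30.30 = 4.854 × 10⁻¹⁸ J.
p = √(2mKE) = √(2 × 9.109 × 10⁻³¹ × 4.854 × 10⁻¹⁸) = 2.974 × 10⁻²⁴ kg·m/s.
λ = h/p = 6.626 × 10⁻³⁴ / 2.974 × 10⁻²⁴ = 2.23 × 10⁻¹⁰ m = 223 pm.

λ = 223 pm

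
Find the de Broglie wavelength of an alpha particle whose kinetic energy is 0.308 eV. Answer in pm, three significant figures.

KE = 0.308 eV = 4.934 × 10⁻²⁰ J.
p = √(2mKE) = √(2 × 6.645 × 10⁻²⁷ × 4.934 × 10⁻²⁰) = 2.561 × 10⁻²³ kg·m/s.
λ = h/p = 6.626 × 10⁻³⁴ / 2.561 × 10⁻²³ = 2.59 × 10⁻¹¹ m = 25.9 pm.

λ = 25.9 pm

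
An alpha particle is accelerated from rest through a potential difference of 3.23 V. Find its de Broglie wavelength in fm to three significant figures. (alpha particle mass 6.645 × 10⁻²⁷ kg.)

KE = 2eV = 2 × 1.602 × 10⁻¹⁹ × 3.230 = 1.035 × 10⁻¹⁸ J.
p = √(2mKE) = √(2 × 6.645 × 10⁻²⁷ × 1.035 × 10⁻¹⁸) = 1.173 × 10⁻²² kg·m/s.
λ = h/p = 6.626 × 10⁻³⁴ / 1.173 × 10⁻²² = 5.65 × 10⁻¹² m = 5650 fm.

λ = 5650 fm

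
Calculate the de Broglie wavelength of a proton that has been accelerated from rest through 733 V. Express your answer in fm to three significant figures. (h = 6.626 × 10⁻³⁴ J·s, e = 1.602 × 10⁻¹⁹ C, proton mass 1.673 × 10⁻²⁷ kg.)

KE = eV = 1.602 × 10⁻¹⁹ × 733.0 = 1.174 × 10⁻¹⁶ J.
p = √(2mKE) = √(2 × 1.673 × 10⁻²⁷ × 1.174 × 10⁻¹⁶) = 6.268 × 10⁻²² kg·m/s.
λ = h/p = 6.626 × 10⁻³⁴ / 6.268 × 10⁻²² = 1.06 × 10⁻¹² m = 1060 fm.

λ = 1060 fm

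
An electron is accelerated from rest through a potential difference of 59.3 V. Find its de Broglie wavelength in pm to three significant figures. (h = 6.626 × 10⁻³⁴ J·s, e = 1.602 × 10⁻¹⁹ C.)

KE = eV = 1.602 × 10⁻¹⁹ × 59.30 = 9.500 × 10⁻¹⁸ J.
p = √(2mKE) = √(2 × 9.109 × 10⁻³¹ × 9.500 × 10⁻¹⁸) = 4.160 × 10⁻²⁴ kg·m/s.
λ = h/p = 6.626 × 10⁻³⁴ / 4.160 × 10⁻²⁴ = 1.59 × 10⁻¹⁰ m = 159 pm.

λ = 159 pm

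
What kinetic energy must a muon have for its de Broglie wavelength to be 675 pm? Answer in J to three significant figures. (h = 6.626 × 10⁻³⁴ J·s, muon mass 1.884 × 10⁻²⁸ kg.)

KE = 2.56 × 10⁻²¹ J

p = h/λ = 6.626 × 10⁻³⁴ / 6.750 × 10⁻¹⁰ = 9.816 × 10⁻²⁵ kg·m/s.
KE = p²/(2m) = (9.816 × 10⁻²⁵)² / (2 × 1.884 × 10⁻²⁸) = 2.557 × 10⁻²¹ J = 2.56 × 10⁻²¹ J.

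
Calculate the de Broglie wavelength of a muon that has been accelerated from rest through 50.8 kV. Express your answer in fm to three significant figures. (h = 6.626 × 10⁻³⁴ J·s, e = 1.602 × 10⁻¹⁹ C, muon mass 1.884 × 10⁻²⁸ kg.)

KE = eV = 1.602 × 10⁻¹⁹ × 5.080 × 10⁴ = 8.138 × 10⁻¹⁵ J.
p = √(2mKE) = √(2 × 1.884 × 10⁻²⁸ × 8.138 × 10⁻¹⁵) = 1.751 × 10⁻²¹ kg·m/s.
λ = h/p = 6.626 × 10⁻³⁴ / 1.751 × 10⁻²¹ = 3.78 × 10⁻¹³ m = 378 fm.

λ = 378 fm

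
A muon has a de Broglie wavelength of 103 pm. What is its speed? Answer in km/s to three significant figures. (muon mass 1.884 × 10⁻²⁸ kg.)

v = 34.1 km/s

p = h/λ = 6.626 × 10⁻³⁴ / 1.030 × 10⁻¹⁰ = 6.433 × 10⁻²⁴ kg·m/s.
v = p/m = 6.433 × 10⁻²⁴ / 1.884 × 10⁻²⁸ = 3.41 × 10⁴ m/s = 34.1 km/s.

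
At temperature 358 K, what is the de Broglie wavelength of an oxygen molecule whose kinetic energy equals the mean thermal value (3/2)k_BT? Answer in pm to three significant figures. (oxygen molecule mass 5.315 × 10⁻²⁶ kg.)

KE = (3/2)k_BT = 1.5 × 1.381 × 10⁻²³ × 358 = 7.416 × 10⁻²¹ J.
p = √(2mKE) = √(2 × 5.315 × 10⁻²⁶ × 7.416 × 10⁻²¹) = 2.808 × 10⁻²³ kg·m/s.
λ = h/p = 2.36 × 10⁻¹¹ m = 23.6 pm.

λ = 23.6 pm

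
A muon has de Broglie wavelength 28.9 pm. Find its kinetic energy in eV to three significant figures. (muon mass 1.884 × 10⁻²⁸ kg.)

p = h/λ = 6.626 × 10⁻³⁴ / 2.890 × 10⁻¹¹ = 2.293 × 10⁻²³ kg·m/s.
KE = p²/(2m) = (2.293 × 10⁻²³)² / (2 × 1.884 × 10⁻²⁸) = 1.395 × 10⁻¹⁸ J = 8.71 eV.

KE = 8.71 eV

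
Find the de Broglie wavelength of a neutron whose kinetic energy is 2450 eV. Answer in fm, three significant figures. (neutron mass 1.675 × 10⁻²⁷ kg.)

λ = 578 fm

KE = 2450 eV = 3.925 × 10⁻¹⁶ J.
p = √(2mKE) = √(2 × 1.675 × 10⁻²⁷ × 3.925 × 10⁻¹⁶) = 1.147 × 10⁻²¹ kg·m/s.
λ = h/p = 6.626 × 10⁻³⁴ / 1.147 × 10⁻²¹ = 5.78 × 10⁻¹³ m = 578 fm.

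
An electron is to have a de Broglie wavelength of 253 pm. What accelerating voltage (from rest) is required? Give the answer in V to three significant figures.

p = h/λ = 6.626 × 10⁻³⁴ / 2.530 × 10⁻¹⁰ = 2.619 × 10⁻²⁴ kg·m/s.
KE = p²/(2m) = 3.765 × 10⁻¹⁸ J.
V = KE/e = 3.765 × 10⁻¹⁸ / (1.602 × 10⁻¹⁹) = 23.5 V.

V = 23.5 V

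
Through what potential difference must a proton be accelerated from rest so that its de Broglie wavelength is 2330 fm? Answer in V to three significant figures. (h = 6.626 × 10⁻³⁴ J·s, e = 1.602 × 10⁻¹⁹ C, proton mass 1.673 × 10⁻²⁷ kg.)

p = h/λ = 6.626 × 10⁻³⁴ / 2.330 × 10⁻¹² = 2.844 × 10⁻²² kg·m/s.
KE = p²/(2m) = 2.417 × 10⁻¹⁷ J.
V = KE/e = 2.417 × 10⁻¹⁷ / (1.602 × 10⁻¹⁹) = 151 V.

V = 151 V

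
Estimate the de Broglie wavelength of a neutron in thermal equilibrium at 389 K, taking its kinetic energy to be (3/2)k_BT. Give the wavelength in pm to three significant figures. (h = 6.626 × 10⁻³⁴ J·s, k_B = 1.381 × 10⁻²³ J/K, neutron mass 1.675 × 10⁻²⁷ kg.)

λ = 128 pm

KE = (3/2)k_BT = 1.5 × 1.381 × 10⁻²³ × 389 = 8.058 × 10⁻²¹ J.
p = √(2mKE) = √(2 × 1.675 × 10⁻²⁷ × 8.058 × 10⁻²¹) = 5.196 × 10⁻²⁴ kg·m/s.
λ = h/p = 1.28 × 10⁻¹⁰ m = 128 pm.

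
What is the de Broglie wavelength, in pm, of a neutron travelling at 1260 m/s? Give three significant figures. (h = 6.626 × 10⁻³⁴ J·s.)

p = mv = 1.675 × 10⁻²⁷ × 1260 = 2.111 × 10⁻²⁴ kg·m/s.
λ = h/p = 6.626 × 10⁻³⁴ / 2.111 × 10⁻²⁴ = 3.14 × 10⁻¹⁰ m = 314 pm.

λ = 314 pm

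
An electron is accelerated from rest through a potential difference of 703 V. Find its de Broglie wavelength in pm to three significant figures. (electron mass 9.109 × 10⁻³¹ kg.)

λ = 46.3 pm

KE = eV = 1.602 × 10⁻¹⁹ × 703.0 = 1.126 × 10⁻¹⁶ J.
p = √(2mKE) = √(2 × 9.109 × 10⁻³¹ × 1.126 × 10⁻¹⁶) = 1.432 × 10⁻²³ kg·m/s.
λ = h/p = 6.626 × 10⁻³⁴ / 1.432 × 10⁻²³ = 4.63 × 10⁻¹¹ m = 46.3 pm.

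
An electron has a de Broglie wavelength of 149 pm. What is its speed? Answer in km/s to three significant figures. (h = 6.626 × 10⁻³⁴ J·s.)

p = h/λ = 6.626 × 10⁻³⁴ / 1.490 × 10⁻¹⁰ = 4.447 × 10⁻²⁴ kg·m/s.
v = p/m = 4.447 × 10⁻²⁴ / 9.109 × 10⁻³¹ = 4.88 × 10⁶ m/s = 4880 km/s.

v = 4880 km/s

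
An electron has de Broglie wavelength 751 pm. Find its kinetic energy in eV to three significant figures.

p = h/λ = 6.626 × 10⁻³⁴ / 7.510 × 10⁻¹⁰ = 8.823 × 10⁻²⁵ kg·m/s.
KE = p²/(2m) = (8.823 × 10⁻²⁵)² / (2 × 9.109 × 10⁻³¹) = 4.273 × 10⁻¹⁹ J = 2.67 eV.

KE = 2.67 eV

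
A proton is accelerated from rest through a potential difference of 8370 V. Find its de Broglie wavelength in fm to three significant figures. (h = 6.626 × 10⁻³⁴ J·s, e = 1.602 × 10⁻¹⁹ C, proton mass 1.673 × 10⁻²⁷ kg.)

KE = eV = 1.602 × 10⁻¹⁹ × 8370 = 1.341 × 10⁻¹⁵ J.
p = √(2mKE) = √(2 × 1.673 × 10⁻²⁷ × 1.341 × 10⁻¹⁵) = 2.118 × 10⁻²¹ kg·m/s.
λ = h/p = 6.626 × 10⁻³⁴ / 2.118 × 10⁻²¹ = 3.13 × 10⁻¹³ m = 313 fm.

λ = 313 fm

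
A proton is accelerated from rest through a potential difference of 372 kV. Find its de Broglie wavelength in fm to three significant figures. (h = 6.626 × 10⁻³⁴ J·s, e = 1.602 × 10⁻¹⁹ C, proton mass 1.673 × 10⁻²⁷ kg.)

λ = 46.9 fm

KE = eV = 1.602 × 10⁻¹⁹ × 3.720 × 10⁵ = 5.959 × 10⁻¹⁴ J.
p = √(2mKE) = √(2 × 1.673 × 10⁻²⁷ × 5.959 × 10⁻¹⁴) = 1.412 × 10⁻²⁰ kg·m/s.
λ = h/p = 6.626 × 10⁻³⁴ / 1.412 × 10⁻²⁰ = 4.69 × 10⁻¹⁴ m = 46.9 fm.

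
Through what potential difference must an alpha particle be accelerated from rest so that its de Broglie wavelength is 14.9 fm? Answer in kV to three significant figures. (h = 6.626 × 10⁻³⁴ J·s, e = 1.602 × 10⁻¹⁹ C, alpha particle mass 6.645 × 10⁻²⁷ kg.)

p = h/λ = 6.626 × 10⁻³⁴ / 1.490 × 10⁻¹⁴ = 4.447 × 10⁻²⁰ kg·m/s.
KE = p²/(2m) = 1.488 × 10⁻¹³ J.
V = KE/2e = 1.488 × 10⁻¹³ / (2 × 1.602 × 10⁻¹⁹) = 464 kV.

V = 464 kV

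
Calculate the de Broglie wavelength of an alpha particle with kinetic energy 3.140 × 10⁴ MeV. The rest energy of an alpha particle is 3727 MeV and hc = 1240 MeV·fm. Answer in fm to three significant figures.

λ = 0.0355 fm

Total energy E = KE + m₀c² = 3.140 × 10⁴ + 3727 = 35127 MeV.
(pc)² = E² − (m₀c²)² = (35127)² − (3727)² = 1.220 × 10⁹ MeV², so pc = 3.493 × 10⁴ MeV.
λ = hc/(pc) = 1240 MeV·fm / 3.493 × 10⁴ MeV = 0.0355 fm.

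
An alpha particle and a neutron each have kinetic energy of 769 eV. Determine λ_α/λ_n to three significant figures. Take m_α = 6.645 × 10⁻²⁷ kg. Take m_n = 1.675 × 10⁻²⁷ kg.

λ_α/λ_n = 0.502

At fixed KE, p = √(2mKE) so λ = h/p ∝ 1/√m.
λ_α/λ_n = √(m_n/m_α) = √(1.675 × 10⁻²⁷/6.645 × 10⁻²⁷) = √(0.2521) = 0.502.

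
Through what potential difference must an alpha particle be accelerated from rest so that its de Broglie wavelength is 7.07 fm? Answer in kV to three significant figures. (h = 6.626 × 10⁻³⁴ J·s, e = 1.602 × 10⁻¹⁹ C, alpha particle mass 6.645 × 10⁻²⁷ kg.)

V = 2060 kV

p = h/λ = 6.626 × 10⁻³⁴ / 7.070 × 10⁻¹⁵ = 9.372 × 10⁻²⁰ kg·m/s.
KE = p²/(2m) = 6.609 × 10⁻¹³ J.
V = KE/2e = 6.609 × 10⁻¹³ / (2 × 1.602 × 10⁻¹⁹) = 2060 kV.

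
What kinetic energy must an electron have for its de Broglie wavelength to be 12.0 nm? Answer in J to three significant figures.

p = h/λ = 6.626 × 10⁻³⁴ / 1.200 × 10⁻⁸ = 5.522 × 10⁻²⁶ kg·m/s.
KE = p²/(2m) = (5.522 × 10⁻²⁶)² / (2 × 9.109 × 10⁻³¹) = 1.674 × 10⁻²¹ J = 1.67 × 10⁻²¹ J.

KE = 1.67 × 10⁻²¹ J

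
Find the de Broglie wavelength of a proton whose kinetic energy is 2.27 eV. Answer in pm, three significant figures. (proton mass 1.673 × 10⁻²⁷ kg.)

KE = 2.27 eV = 3.637 × 10⁻¹⁹ J.
p = √(2mKE) = √(2 × 1.673 × 10⁻²⁷ × 3.637 × 10⁻¹⁹) = 3.488 × 10⁻²³ kg·m/s.
λ = h/p = 6.626 × 10⁻³⁴ / 3.488 × 10⁻²³ = 1.90 × 10⁻¹¹ m = 19.0 pm.

λ = 19.0 pm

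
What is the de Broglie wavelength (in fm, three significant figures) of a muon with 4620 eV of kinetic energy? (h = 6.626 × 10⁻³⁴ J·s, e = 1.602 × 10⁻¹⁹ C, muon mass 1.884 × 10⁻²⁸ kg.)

KE = 4620 eV = 7.401 × 10⁻¹⁶ J.
p = √(2mKE) = √(2 × 1.884 × 10⁻²⁸ × 7.401 × 10⁻¹⁶) = 5.281 × 10⁻²² kg·m/s.
λ = h/p = 6.626 × 10⁻³⁴ / 5.281 × 10⁻²² = 1.25 × 10⁻¹² m = 1250 fm.

λ = 1250 fm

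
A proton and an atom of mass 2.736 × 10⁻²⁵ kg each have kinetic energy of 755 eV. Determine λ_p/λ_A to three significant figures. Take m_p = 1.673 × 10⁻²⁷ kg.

λ_p/λ_A = 12.8

At fixed KE, p = √(2mKE) so λ = h/p ∝ 1/√m.
λ_p/λ_A = √(m_A/m_p) = √(2.736 × 10⁻²⁵/1.673 × 10⁻²⁷) = √(163.5) = 12.8.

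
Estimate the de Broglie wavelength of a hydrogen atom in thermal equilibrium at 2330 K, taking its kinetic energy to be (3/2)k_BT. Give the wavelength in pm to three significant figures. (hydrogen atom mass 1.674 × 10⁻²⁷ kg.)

λ = 52.1 pm

KE = (3/2)k_BT = 1.5 × 1.381 × 10⁻²³ × 2330 = 4.827 × 10⁻²⁰ J.
p = √(2mKE) = √(2 × 1.674 × 10⁻²⁷ × 4.827 × 10⁻²⁰) = 1.271 × 10⁻²³ kg·m/s.
λ = h/p = 5.21 × 10⁻¹¹ m = 52.1 pm.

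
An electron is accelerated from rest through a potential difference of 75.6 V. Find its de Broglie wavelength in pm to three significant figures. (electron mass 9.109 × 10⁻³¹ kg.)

λ = 141 pm

KE = eV = 1.602 × 10⁻¹⁹ × 75.60 = 1.211 × 10⁻¹⁷ J.
p = √(2mKE) = √(2 × 9.109 × 10⁻³¹ × 1.211 × 10⁻¹⁷) = 4.697 × 10⁻²⁴ kg·m/s.
λ = h/p = 6.626 × 10⁻³⁴ / 4.697 × 10⁻²⁴ = 1.41 × 10⁻¹⁰ m = 141 pm.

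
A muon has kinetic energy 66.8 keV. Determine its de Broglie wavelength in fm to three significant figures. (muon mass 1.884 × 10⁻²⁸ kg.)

KE = 66.8 keV = 1.070 × 10⁻¹⁴ J.
p = √(2mKE) = √(2 × 1.884 × 10⁻²⁸ × 1.070 × 10⁻¹⁴) = 2.008 × 10⁻²¹ kg·m/s.
λ = h/p = 6.626 × 10⁻³⁴ / 2.008 × 10⁻²¹ = 3.30 × 10⁻¹³ m = 330 fm.

λ = 330 fm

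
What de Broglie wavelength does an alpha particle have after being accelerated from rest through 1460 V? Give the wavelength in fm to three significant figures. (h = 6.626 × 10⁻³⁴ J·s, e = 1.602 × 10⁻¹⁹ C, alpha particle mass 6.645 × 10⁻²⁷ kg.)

λ = 266 fm

KE = 2eV = 2 × 1.602 × 10⁻¹⁹ × 1460 = 4.678 × 10⁻¹⁶ J.
p = √(2mKE) = √(2 × 6.645 × 10⁻²⁷ × 4.678 × 10⁻¹⁶) = 2.493 × 10⁻²¹ kg·m/s.
λ = h/p = 6.626 × 10⁻³⁴ / 2.493 × 10⁻²¹ = 2.66 × 10⁻¹³ m = 266 fm.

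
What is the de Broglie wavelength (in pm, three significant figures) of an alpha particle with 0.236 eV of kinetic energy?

KE = 0.236 eV = 3.781 × 10⁻²⁰ J.
p = √(2mKE) = √(2 × 6.645 × 10⁻²⁷ × 3.781 × 10⁻²⁰) = 2.242 × 10⁻²³ kg·m/s.
λ = h/p = 6.626 × 10⁻³⁴ / 2.242 × 10⁻²³ = 2.96 × 10⁻¹¹ m = 29.6 pm.

λ = 29.6 pm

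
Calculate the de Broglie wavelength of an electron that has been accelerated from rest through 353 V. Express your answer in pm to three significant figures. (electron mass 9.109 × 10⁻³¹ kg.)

λ = 65.3 pm

KE = eV = 1.602 × 10⁻¹⁹ × 353.0 = 5.655 × 10⁻¹⁷ J.
p = √(2mKE) = √(2 × 9.109 × 10⁻³¹ × 5.655 × 10⁻¹⁷) = 1.015 × 10⁻²³ kg·m/s.
λ = h/p = 6.626 × 10⁻³⁴ / 1.015 × 10⁻²³ = 6.53 × 10⁻¹¹ m = 65.3 pm.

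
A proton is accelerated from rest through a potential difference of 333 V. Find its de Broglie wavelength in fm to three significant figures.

KE = eV = 1.602 × 10⁻¹⁹ × 333.0 = 5.335 × 10⁻¹⁷ J.
p = √(2mKE) = √(2 × 1.673 × 10⁻²⁷ × 5.335 × 10⁻¹⁷) = 4.225 × 10⁻²² kg·m/s.
λ = h/p = 6.626 × 10⁻³⁴ / 4.225 × 10⁻²² = 1.57 × 10⁻¹² m = 1570 fm.

λ = 1570 fm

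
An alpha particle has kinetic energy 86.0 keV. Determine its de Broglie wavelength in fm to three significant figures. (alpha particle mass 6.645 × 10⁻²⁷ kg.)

KE = 86.0 keV = 1.378 × 10⁻¹⁴ J.
p = √(2mKE) = √(2 × 6.645 × 10⁻²⁷ × 1.378 × 10⁻¹⁴) = 1.353 × 10⁻²⁰ kg·m/s.
λ = h/p = 6.626 × 10⁻³⁴ / 1.353 × 10⁻²⁰ = 4.90 × 10⁻¹⁴ m = 49.0 fm.

λ = 49.0 fm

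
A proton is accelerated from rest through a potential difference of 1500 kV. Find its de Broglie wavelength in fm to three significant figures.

KE = eV = 1.602 × 10⁻¹⁹ × 1.500 × 10⁶ = 2.403 × 10⁻¹³ J.
p = √(2mKE) = √(2 × 1.673 × 10⁻²⁷ × 2.403 × 10⁻¹³) = 2.836 × 10⁻²⁰ kg·m/s.
λ = h/p = 6.626 × 10⁻³⁴ / 2.836 × 10⁻²⁰ = 2.34 × 10⁻¹⁴ m = 23.4 fm.

λ = 23.4 fm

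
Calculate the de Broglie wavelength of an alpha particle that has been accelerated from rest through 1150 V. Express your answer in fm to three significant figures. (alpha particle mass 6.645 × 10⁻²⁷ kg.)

KE = 2eV = 2 × 1.602 × 10⁻¹⁹ × 1150 = 3.685 × 10⁻¹⁶ J.
p = √(2mKE) = √(2 × 6.645 × 10⁻²⁷ × 3.685 × 10⁻¹⁶) = 2.213 × 10⁻²¹ kg·m/s.
λ = h/p = 6.626 × 10⁻³⁴ / 2.213 × 10⁻²¹ = 2.99 × 10⁻¹³ m = 299 fm.

λ = 299 fm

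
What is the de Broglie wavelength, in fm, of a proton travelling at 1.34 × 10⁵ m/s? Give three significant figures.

p = mv = 1.673 × 10⁻²⁷ × 1.34 × 10⁵ = 2.242 × 10⁻²² kg·m/s.
λ = h/p = 6.626 × 10⁻³⁴ / 2.242 × 10⁻²² = 2.96 × 10⁻¹² m = 2960 fm.

λ = 2960 fm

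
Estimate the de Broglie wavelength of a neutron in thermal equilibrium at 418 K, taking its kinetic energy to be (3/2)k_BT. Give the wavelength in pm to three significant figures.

λ = 123 pm

KE = (3/2)k_BT = 1.5 × 1.381 × 10⁻²³ × 418 = 8.659 × 10⁻²¹ J.
p = √(2mKE) = √(2 × 1.675 × 10⁻²⁷ × 8.659 × 10⁻²¹) = 5.386 × 10⁻²⁴ kg·m/s.
λ = h/p = 1.23 × 10⁻¹⁰ m = 123 pm.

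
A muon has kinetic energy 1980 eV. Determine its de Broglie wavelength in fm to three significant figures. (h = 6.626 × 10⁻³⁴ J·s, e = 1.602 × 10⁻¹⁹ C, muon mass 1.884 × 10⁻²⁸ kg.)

λ = 1920 fm

KE = 1980 eV = 3.172 × 10⁻¹⁶ J.
p = √(2mKE) = √(2 × 1.884 × 10⁻²⁸ × 3.172 × 10⁻¹⁶) = 3.457 × 10⁻²² kg·m/s.
λ = h/p = 6.626 × 10⁻³⁴ / 3.457 × 10⁻²² = 1.92 × 10⁻¹² m = 1920 fm.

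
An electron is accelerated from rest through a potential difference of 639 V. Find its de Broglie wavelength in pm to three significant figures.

λ = 48.5 pm

KE = eV = 1.602 × 10⁻¹⁹ × 639.0 = 1.024 × 10⁻¹⁶ J.
p = √(2mKE) = √(2 × 9.109 × 10⁻³¹ × 1.024 × 10⁻¹⁶) = 1.366 × 10⁻²³ kg·m/s.
λ = h/p = 6.626 × 10⁻³⁴ / 1.366 × 10⁻²³ = 4.85 × 10⁻¹¹ m = 48.5 pm.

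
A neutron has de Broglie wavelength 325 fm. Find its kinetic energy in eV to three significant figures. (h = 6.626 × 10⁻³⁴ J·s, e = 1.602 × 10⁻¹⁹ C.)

p = h/λ = 6.626 × 10⁻³⁴ / 3.250 × 10⁻¹³ = 2.039 × 10⁻²¹ kg·m/s.
KE = p²/(2m) = (2.039 × 10⁻²¹)² / (2 × 1.675 × 10⁻²⁷) = 1.241 × 10⁻¹⁵ J = 7750 eV.

KE = 7750 eV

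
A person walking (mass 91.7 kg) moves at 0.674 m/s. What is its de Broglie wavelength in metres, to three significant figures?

λ = 1.07 × 10⁻³⁵ m

p = mv = 91.7 × 0.674 = 6.181 × 10¹ kg·m/s.
λ = h/p = 6.626 × 10⁻³⁴ / 6.181 × 10¹ = 1.07 × 10⁻³⁵ m.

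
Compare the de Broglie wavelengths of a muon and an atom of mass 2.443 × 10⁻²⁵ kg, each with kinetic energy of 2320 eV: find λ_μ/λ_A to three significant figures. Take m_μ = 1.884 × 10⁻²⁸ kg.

At fixed KE, p = √(2mKE) so λ = h/p ∝ 1/√m.
λ_μ/λ_A = √(m_A/m_μ) = √(2.443 × 10⁻²⁵/1.884 × 10⁻²⁸) = √(1297) = 36.0.

λ_μ/λ_A = 36.0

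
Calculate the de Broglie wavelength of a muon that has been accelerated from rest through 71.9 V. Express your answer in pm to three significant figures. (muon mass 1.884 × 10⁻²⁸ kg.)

λ = 10.1 pm

KE = eV = 1.602 × 10⁻¹⁹ × 71.90 = 1.152 × 10⁻¹⁷ J.
p = √(2mKE) = √(2 × 1.884 × 10⁻²⁸ × 1.152 × 10⁻¹⁷) = 6.588 × 10⁻²³ kg·m/s.
λ = h/p = 6.626 × 10⁻³⁴ / 6.588 × 10⁻²³ = 1.01 × 10⁻¹¹ m = 10.1 pm.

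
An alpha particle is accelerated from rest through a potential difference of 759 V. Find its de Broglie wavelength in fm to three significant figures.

λ = 369 fm

KE = 2eV = 2 × 1.602 × 10⁻¹⁹ × 759.0 = 2.432 × 10⁻¹⁶ J.
p = √(2mKE) = √(2 × 6.645 × 10⁻²⁷ × 2.432 × 10⁻¹⁶) = 1.798 × 10⁻²¹ kg·m/s.
λ = h/p = 6.626 × 10⁻³⁴ / 1.798 × 10⁻²¹ = 3.69 × 10⁻¹³ m = 369 fm.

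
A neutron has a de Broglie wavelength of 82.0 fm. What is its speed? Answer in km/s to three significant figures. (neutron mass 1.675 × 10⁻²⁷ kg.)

v = 4820 km/s

p = h/λ = 6.626 × 10⁻³⁴ / 8.200 × 10⁻¹⁴ = 8.080 × 10⁻²¹ kg·m/s.
v = p/m = 8.080 × 10⁻²¹ / 1.675 × 10⁻²⁷ = 4.82 × 10⁶ m/s = 4820 km/s.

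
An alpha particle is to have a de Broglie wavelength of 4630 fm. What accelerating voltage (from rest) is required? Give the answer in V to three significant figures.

p = h/λ = 6.626 × 10⁻³⁴ / 4.630 × 10⁻¹² = 1.431 × 10⁻²² kg·m/s.
KE = p²/(2m) = 1.541 × 10⁻¹⁸ J.
V = KE/2e = 1.541 × 10⁻¹⁸ / (2 × 1.602 × 10⁻¹⁹) = 4.81 V.

V = 4.81 V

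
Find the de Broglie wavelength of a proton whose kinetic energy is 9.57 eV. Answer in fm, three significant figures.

KE = 9.57 eV = 1.533 × 10⁻¹⁸ J.
p = √(2mKE) = √(2 × 1.673 × 10⁻²⁷ × 1.533 × 10⁻¹⁸) = 7.162 × 10⁻²³ kg·m/s.
λ = h/p = 6.626 × 10⁻³⁴ / 7.162 × 10⁻²³ = 9.25 × 10⁻¹² m = 9250 fm.

λ = 9250 fm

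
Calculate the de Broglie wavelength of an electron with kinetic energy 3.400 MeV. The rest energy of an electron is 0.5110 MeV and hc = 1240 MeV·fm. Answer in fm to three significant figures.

Total energy E = KE + m₀c² = 3.400 + 0.5110 = 3.9110 MeV.
(pc)² = E² − (m₀c²)² = (3.9110)² − (0.5110)² = 15.03 MeV², so pc = 3.877 MeV.
λ = hc/(pc) = 1240 MeV·fm / 3.877 MeV = 320 fm.

λ = 320 fm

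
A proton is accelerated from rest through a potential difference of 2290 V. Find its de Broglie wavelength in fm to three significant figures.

λ = 598 fm

KE = eV = 1.602 × 10⁻¹⁹ × 2290 = 3.669 × 10⁻¹⁶ J.
p = √(2mKE) = √(2 × 1.673 × 10⁻²⁷ × 3.669 × 10⁻¹⁶) = 1.108 × 10⁻²¹ kg·m/s.
λ = h/p = 6.626 × 10⁻³⁴ / 1.108 × 10⁻²¹ = 5.98 × 10⁻¹³ m = 598 fm.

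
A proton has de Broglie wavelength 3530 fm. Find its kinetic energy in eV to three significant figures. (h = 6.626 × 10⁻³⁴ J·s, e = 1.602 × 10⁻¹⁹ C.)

KE = 65.7 eV

p = h/λ = 6.626 × 10⁻³⁴ / 3.530 × 10⁻¹² = 1.877 × 10⁻²² kg·m/s.
KE = p²/(2m) = (1.877 × 10⁻²²)² / (2 × 1.673 × 10⁻²⁷) = 1.053 × 10⁻¹⁷ J = 65.7 eV.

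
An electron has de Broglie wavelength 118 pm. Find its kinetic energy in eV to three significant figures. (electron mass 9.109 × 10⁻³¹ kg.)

KE = 108 eV

p = h/λ = 6.626 × 10⁻³⁴ / 1.180 × 10⁻¹⁰ = 5.615 × 10⁻²⁴ kg·m/s.
KE = p²/(2m) = (5.615 × 10⁻²⁴)² / (2 × 9.109 × 10⁻³¹) = 1.731 × 10⁻¹⁷ J = 108 eV.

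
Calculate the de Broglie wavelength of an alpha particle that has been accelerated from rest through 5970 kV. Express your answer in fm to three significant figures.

KE = 2eV = 2 × 1.602 × 10⁻¹⁹ × 5.970 × 10⁶ = 1.913 × 10⁻¹² J.
p = √(2mKE) = √(2 × 6.645 × 10⁻²⁷ × 1.913 × 10⁻¹²) = 1.594 × 10⁻¹⁹ kg·m/s.
λ = h/p = 6.626 × 10⁻³⁴ / 1.594 × 10⁻¹⁹ = 4.16 × 10⁻¹⁵ m = 4.16 fm.

λ = 4.16 fm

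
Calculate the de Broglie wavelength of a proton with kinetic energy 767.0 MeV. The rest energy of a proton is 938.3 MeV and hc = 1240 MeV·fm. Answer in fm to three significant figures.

λ = 0.871 fm

Total energy E = KE + m₀c² = 767.0 + 938.3 = 1705.3 MeV.
(pc)² = E² − (m₀c²)² = (1705.3)² − (938.3)² = 2.028 × 10⁶ MeV², so pc = 1424 MeV.
λ = hc/(pc) = 1240 MeV·fm / 1424 MeV = 0.871 fm.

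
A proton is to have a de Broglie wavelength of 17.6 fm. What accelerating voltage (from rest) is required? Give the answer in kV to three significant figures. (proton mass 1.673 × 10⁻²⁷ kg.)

p = h/λ = 6.626 × 10⁻³⁴ / 1.760 × 10⁻¹⁴ = 3.765 × 10⁻²⁰ kg·m/s.
KE = p²/(2m) = 4.236 × 10⁻¹³ J.
V = KE/e = 4.236 × 10⁻¹³ / (1.602 × 10⁻¹⁹) = 2640 kV.

V = 2640 kV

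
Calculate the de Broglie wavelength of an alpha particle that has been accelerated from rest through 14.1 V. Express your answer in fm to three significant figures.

KE = 2eV = 2 × 1.602 × 10⁻¹⁹ × 14.10 = 4.518 × 10⁻¹⁸ J.
p = √(2mKE) = √(2 × 6.645 × 10⁻²⁷ × 4.518 × 10⁻¹⁸) = 2.450 × 10⁻²² kg·m/s.
λ = h/p = 6.626 × 10⁻³⁴ / 2.450 × 10⁻²² = 2.70 × 10⁻¹² m = 2700 fm.

λ = 2700 fm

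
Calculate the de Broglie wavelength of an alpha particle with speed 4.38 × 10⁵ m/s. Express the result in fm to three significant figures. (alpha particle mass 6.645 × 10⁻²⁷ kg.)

p = mv = 6.645 × 10⁻²⁷ × 4.38 × 10⁵ = 2.911 × 10⁻²¹ kg·m/s.
λ = h/p = 6.626 × 10⁻³⁴ / 2.911 × 10⁻²¹ = 2.28 × 10⁻¹³ m = 228 fm.

λ = 228 fm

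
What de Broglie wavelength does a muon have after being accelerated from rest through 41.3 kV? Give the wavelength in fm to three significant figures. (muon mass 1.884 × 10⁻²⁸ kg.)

λ = 420 fm

KE = eV = 1.602 × 10⁻¹⁹ × 4.130 × 10⁴ = 6.616 × 10⁻¹⁵ J.
p = √(2mKE) = √(2 × 1.884 × 10⁻²⁸ × 6.616 × 10⁻¹⁵) = 1.579 × 10⁻²¹ kg·m/s.
λ = h/p = 6.626 × 10⁻³⁴ / 1.579 × 10⁻²¹ = 4.20 × 10⁻¹³ m = 420 fm.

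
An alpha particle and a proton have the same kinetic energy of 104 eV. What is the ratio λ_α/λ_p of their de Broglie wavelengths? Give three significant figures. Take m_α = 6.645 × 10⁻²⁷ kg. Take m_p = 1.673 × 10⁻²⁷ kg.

λ_α/λ_p = 0.502

At fixed KE, p = √(2mKE) so λ = h/p ∝ 1/√m.
λ_α/λ_p = √(m_p/m_α) = √(1.673 × 10⁻²⁷/6.645 × 10⁻²⁷) = √(0.2518) = 0.502.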